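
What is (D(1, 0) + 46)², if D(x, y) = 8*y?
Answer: 2116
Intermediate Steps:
(D(1, 0) + 46)² = (8*0 + 46)² = (0 + 46)² = 46² = 2116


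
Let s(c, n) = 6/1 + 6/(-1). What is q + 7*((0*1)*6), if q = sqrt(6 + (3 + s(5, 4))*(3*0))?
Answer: sqrt(6) ≈ 2.4495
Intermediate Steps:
s(c, n) = 0 (s(c, n) = 6*1 + 6*(-1) = 6 - 6 = 0)
q = sqrt(6) (q = sqrt(6 + (3 + 0)*(3*0)) = sqrt(6 + 3*0) = sqrt(6 + 0) = sqrt(6) ≈ 2.4495)
q + 7*((0*1)*6) = sqrt(6) + 7*((0*1)*6) = sqrt(6) + 7*(0*6) = sqrt(6) + 7*0 = sqrt(6) + 0 = sqrt(6)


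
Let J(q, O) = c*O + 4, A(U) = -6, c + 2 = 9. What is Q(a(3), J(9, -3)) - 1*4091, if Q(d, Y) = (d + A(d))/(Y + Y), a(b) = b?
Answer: -139091/34 ≈ -4090.9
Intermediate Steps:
c = 7 (c = -2 + 9 = 7)
J(q, O) = 4 + 7*O (J(q, O) = 7*O + 4 = 4 + 7*O)
Q(d, Y) = (-6 + d)/(2*Y) (Q(d, Y) = (d - 6)/(Y + Y) = (-6 + d)/((2*Y)) = (-6 + d)*(1/(2*Y)) = (-6 + d)/(2*Y))
Q(a(3), J(9, -3)) - 1*4091 = (-6 + 3)/(2*(4 + 7*(-3))) - 1*4091 = (½)*(-3)/(4 - 21) - 4091 = (½)*(-3)/(-17) - 4091 = (½)*(-1/17)*(-3) - 4091 = 3/34 - 4091 = -139091/34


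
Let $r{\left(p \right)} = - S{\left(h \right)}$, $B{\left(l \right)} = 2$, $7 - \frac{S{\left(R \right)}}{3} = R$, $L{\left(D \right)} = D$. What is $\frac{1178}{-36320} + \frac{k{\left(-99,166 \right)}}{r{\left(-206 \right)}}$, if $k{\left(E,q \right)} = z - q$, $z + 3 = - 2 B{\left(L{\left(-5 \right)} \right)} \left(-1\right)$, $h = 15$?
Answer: $- \frac{125439}{18160} \approx -6.9074$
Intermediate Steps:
$S{\left(R \right)} = 21 - 3 R$
$r{\left(p \right)} = 24$ ($r{\left(p \right)} = - (21 - 45) = \left(-1\right) \left(-24\right) = 24$)
$z = 1$ ($z = -3 + \left(-2\right) 2 \left(-1\right) = -3 - -4 = -3 + 4 = 1$)
$k{\left(E,q \right)} = 1 - q$
$\frac{1178}{-36320} + \frac{k{\left(-99,166 \right)}}{r{\left(-206 \right)}} = \frac{1178}{-36320} + \frac{1 - 166}{24} = 1178 \left(- \frac{1}{36320}\right) + \left(1 - 166\right) \frac{1}{24} = - \frac{589}{18160} - \frac{55}{8} = - \frac{125439}{18160}$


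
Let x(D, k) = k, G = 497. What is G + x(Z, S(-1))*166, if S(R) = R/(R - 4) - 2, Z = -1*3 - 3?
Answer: 991/5 ≈ 198.20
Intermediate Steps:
Z = -6 (Z = -3 - 3 = -6)
S(R) = -2 + R/(-4 + R) (S(R) = R/(-4 + R) - 2 = -2 + R/(-4 + R))
G + x(Z, S(-1))*166 = 497 + ((8 - 1*(-1))/(-4 - 1))*166 = 497 + ((8 + 1)/(-5))*166 = 497 - ⅕*9*166 = 497 - 9/5*166 = 497 - 1494/5 = 991/5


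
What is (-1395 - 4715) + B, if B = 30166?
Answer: 24056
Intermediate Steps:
(-1395 - 4715) + B = (-1395 - 4715) + 30166 = -6110 + 30166 = 24056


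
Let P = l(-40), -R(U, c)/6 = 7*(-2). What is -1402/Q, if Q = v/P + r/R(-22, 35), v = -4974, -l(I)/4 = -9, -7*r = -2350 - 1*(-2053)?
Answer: 824376/80945 ≈ 10.184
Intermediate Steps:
R(U, c) = 84 (R(U, c) = -42*(-2) = -6*(-14) = 84)
r = 297/7 (r = -(-2350 - 1*(-2053))/7 = -(-2350 + 2053)/7 = -1/7*(-297) = 297/7 ≈ 42.429)
l(I) = 36 (l(I) = -4*(-9) = 36)
P = 36
Q = -80945/588 (Q = -4974/36 + (297/7)/84 = -4974*1/36 + (297/7)*(1/84) = -829/6 + 99/196 = -80945/588 ≈ -137.66)
-1402/Q = -1402/(-80945/588) = -1402*(-588/80945) = 824376/80945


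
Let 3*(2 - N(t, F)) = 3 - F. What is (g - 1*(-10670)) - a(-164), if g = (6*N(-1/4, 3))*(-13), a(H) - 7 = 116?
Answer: 10391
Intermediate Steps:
N(t, F) = 1 + F/3 (N(t, F) = 2 - (3 - F)/3 = 2 + (-1 + F/3) = 1 + F/3)
a(H) = 123 (a(H) = 7 + 116 = 123)
g = -156 (g = (6*(1 + (1/3)*3))*(-13) = (6*(1 + 1))*(-13) = (6*2)*(-13) = 12*(-13) = -156)
(g - 1*(-10670)) - a(-164) = (-156 - 1*(-10670)) - 1*123 = (-156 + 10670) - 123 = 10514 - 123 = 10391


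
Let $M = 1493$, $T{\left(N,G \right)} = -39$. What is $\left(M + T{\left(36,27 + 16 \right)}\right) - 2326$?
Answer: $-872$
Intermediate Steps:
$\left(M + T{\left(36,27 + 16 \right)}\right) - 2326 = \left(1493 - 39\right) - 2326 = 1454 - 2326 = -872$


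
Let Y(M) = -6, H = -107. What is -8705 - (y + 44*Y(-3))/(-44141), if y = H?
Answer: -384247776/44141 ≈ -8705.0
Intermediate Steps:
y = -107
-8705 - (y + 44*Y(-3))/(-44141) = -8705 - (-107 + 44*(-6))/(-44141) = -8705 - (-107 - 264)*(-1)/44141 = -8705 - (-371)*(-1)/44141 = -8705 - 1*371/44141 = -8705 - 371/44141 = -384247776/44141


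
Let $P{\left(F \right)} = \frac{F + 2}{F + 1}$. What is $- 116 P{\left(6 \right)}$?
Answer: $- \frac{928}{7} \approx -132.57$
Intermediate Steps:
$P{\left(F \right)} = \frac{2 + F}{1 + F}$
$- 116 P{\left(6 \right)} = - 116 \frac{2 + 6}{1 + 6} = - 116 \cdot \frac{1}{7} \cdot 8 = \left(-116\right) \frac{8}{7} = - \frac{928}{7}$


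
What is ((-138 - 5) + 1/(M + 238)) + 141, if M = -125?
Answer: -225/113 ≈ -1.9911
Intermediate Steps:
((-138 - 5) + 1/(M + 238)) + 141 = ((-138 - 5) + 1/(-125 + 238)) + 141 = (-143 + 1/113) + 141 = -16158/113 + 141 = -225/113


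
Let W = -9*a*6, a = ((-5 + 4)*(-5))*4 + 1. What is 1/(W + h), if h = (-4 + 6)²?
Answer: -1/1130 ≈ -0.00088496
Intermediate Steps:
a = 21 (a = -1*(-5)*4 + 1 = 5*4 + 1 = 20 + 1 = 21)
h = 4 (h = 2² = 4)
W = -1134 (W = -9*21*6 = -189*6 = -1134)
1/(W + h) = 1/(-1134 + 4) = 1/(-1130) = -1/1130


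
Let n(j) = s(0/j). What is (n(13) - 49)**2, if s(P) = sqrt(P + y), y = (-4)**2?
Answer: 2025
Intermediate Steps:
y = 16
s(P) = sqrt(16 + P) (s(P) = sqrt(P + 16) = sqrt(16 + P))
n(j) = 4 (n(j) = sqrt(16 + 0/j) = sqrt(16 + 0) = sqrt(16) = 4)
(n(13) - 49)**2 = (4 - 49)**2 = (-45)**2 = 2025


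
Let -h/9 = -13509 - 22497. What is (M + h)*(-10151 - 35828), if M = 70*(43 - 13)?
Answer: -14996234766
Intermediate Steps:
h = 324054 (h = -9*(-13509 - 22497) = -9*(-36006) = 324054)
M = 2100 (M = 70*30 = 2100)
(M + h)*(-10151 - 35828) = (2100 + 324054)*(-10151 - 35828) = 326154*(-45979) = -14996234766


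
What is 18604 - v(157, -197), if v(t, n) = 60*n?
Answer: 30424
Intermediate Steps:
18604 - v(157, -197) = 18604 - 60*(-197) = 18604 - 1*(-11820) = 18604 + 11820 = 30424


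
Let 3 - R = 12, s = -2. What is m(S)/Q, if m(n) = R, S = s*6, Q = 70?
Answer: -9/70 ≈ -0.12857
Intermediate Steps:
R = -9 (R = 3 - 1*12 = 3 - 12 = -9)
S = -12 (S = -2*6 = -12)
m(n) = -9
m(S)/Q = -9/70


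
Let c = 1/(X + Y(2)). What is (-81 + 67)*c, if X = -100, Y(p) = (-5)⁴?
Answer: -2/75 ≈ -0.026667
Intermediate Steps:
Y(p) = 625
c = 1/525 (c = 1/(-100 + 625) = 1/525 ≈ 0.0019048)
(-81 + 67)*c = (-81 + 67)*(1/525) = -14*1/525 = -2/75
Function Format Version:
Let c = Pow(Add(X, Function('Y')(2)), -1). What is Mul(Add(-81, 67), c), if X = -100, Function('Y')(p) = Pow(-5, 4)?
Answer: Rational(-2, 75) ≈ -0.026667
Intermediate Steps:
Function('Y')(p) = 625
c = Rational(1, 525) (c = Pow(Add(-100, 625), -1) = Pow(525, -1) = Rational(1, 525) ≈ 0.0019048)
Mul(Add(-81, 67), c) = Mul(Add(-81, 67), Rational(1, 525)) = Mul(-14, Rational(1, 525)) = Rational(-2, 75)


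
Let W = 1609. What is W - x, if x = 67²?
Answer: -2880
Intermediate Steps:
x = 4489
W - x = 1609 - 1*4489 = 1609 - 4489 = -2880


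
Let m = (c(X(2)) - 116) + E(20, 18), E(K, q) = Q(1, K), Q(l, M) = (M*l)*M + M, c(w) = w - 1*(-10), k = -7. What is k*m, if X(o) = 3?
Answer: -2219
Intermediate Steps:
c(w) = 10 + w (c(w) = w + 10 = 10 + w)
Q(l, M) = M + l*M² (Q(l, M) = l*M² + M = M + l*M²)
E(K, q) = K*(1 + K) (E(K, q) = K*(1 + K*1) = K*(1 + K))
m = 317 (m = ((10 + 3) - 116) + 20*(1 + 20) = (13 - 116) + 20*21 = -103 + 420 = 317)
k*m = -7*317 = -2219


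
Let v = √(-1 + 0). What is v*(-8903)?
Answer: -8903*I ≈ -8903.0*I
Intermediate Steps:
v = I (v = √(-1) = I ≈ 1.0*I)
v*(-8903) = I*(-8903) = -8903*I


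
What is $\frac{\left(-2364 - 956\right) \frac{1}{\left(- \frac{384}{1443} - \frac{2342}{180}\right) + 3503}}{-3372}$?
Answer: $\frac{11976900}{42450697819} \approx 0.00028214$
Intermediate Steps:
$\frac{\left(-2364 - 956\right) \frac{1}{\left(- \frac{384}{1443} - \frac{2342}{180}\right) + 3503}}{-3372} = - \frac{3320}{\left(\left(-384\right) \frac{1}{1443} - \frac{1171}{90}\right) + 3503} \left(- \frac{1}{3372}\right) = - \frac{3320}{\left(- \frac{128}{481} - \frac{1171}{90}\right) + 3503} \left(- \frac{1}{3372}\right) = - \frac{3320}{- \frac{574771}{43290} + 3503} \left(- \frac{1}{3372}\right) = - \frac{3320}{\frac{151070099}{43290}} \left(- \frac{1}{3372}\right) = \left(-3320\right) \frac{43290}{151070099} \left(- \frac{1}{3372}\right) = \left(- \frac{143722800}{151070099}\right) \left(- \frac{1}{3372}\right) = \frac{11976900}{42450697819}$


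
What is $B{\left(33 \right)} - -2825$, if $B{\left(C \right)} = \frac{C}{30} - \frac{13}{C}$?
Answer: $\frac{932483}{330} \approx 2825.7$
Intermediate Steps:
$B{\left(C \right)} = - \frac{13}{C} + \frac{C}{30}$ ($B{\left(C \right)} = C \frac{1}{30} - \frac{13}{C} = \frac{C}{30} - \frac{13}{C} = - \frac{13}{C} + \frac{C}{30}$)
$B{\left(33 \right)} - -2825 = \left(- \frac{13}{33} + \frac{1}{30} \cdot 33\right) - -2825 = \left(\left(-13\right) \frac{1}{33} + \frac{11}{10}\right) + 2825 = \left(- \frac{13}{33} + \frac{11}{10}\right) + 2825 = \frac{233}{330} + 2825 = \frac{932483}{330}$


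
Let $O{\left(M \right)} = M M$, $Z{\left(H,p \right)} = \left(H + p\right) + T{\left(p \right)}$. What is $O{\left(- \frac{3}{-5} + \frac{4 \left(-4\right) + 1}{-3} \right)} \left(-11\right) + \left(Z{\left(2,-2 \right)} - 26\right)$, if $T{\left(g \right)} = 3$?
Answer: $- \frac{9199}{25} \approx -367.96$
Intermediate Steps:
$Z{\left(H,p \right)} = 3 + H + p$ ($Z{\left(H,p \right)} = \left(H + p\right) + 3 = 3 + H + p$)
$O{\left(M \right)} = M^{2}$
$O{\left(- \frac{3}{-5} + \frac{4 \left(-4\right) + 1}{-3} \right)} \left(-11\right) + \left(Z{\left(2,-2 \right)} - 26\right) = \left(- \frac{3}{-5} + \frac{4 \left(-4\right) + 1}{-3}\right)^{2} \left(-11\right) + \left(\left(3 + 2 - 2\right) - 26\right) = \left(\left(-3\right) \left(- \frac{1}{5}\right) + \left(-16 + 1\right) \left(- \frac{1}{3}\right)\right)^{2} \left(-11\right) + \left(3 - 26\right) = \left(\frac{3}{5} - -5\right)^{2} \left(-11\right) - 23 = \left(\frac{3}{5} + 5\right)^{2} \left(-11\right) - 23 = \left(\frac{28}{5}\right)^{2} \left(-11\right) - 23 = \frac{784}{25} \left(-11\right) - 23 = - \frac{8624}{25} - 23 = - \frac{9199}{25}$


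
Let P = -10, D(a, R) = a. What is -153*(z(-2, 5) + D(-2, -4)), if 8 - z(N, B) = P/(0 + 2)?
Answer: -1683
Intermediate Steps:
z(N, B) = 13 (z(N, B) = 8 - (-10)/(0 + 2) = 8 - (-10)/2 = 8 - 1*(-5) = 8 + 5 = 13)
-153*(z(-2, 5) + D(-2, -4)) = -153*(13 - 2) = -153*11 = -1683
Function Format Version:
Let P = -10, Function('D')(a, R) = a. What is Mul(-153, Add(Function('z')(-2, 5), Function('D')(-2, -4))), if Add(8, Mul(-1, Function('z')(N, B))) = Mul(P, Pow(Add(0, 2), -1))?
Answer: -1683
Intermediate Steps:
Function('z')(N, B) = 13 (Function('z')(N, B) = Add(8, Mul(-1, Mul(-10, Pow(Add(0, 2), -1)))) = Add(8, Mul(-1, Mul(-10, Pow(2, -1)))) = Add(8, Mul(-1, Mul(-10, Rational(1, 2)))) = Add(8, Mul(-1, -5)) = Add(8, 5) = 13)
Mul(-153, Add(Function('z')(-2, 5), Function('D')(-2, -4))) = Mul(-153, Add(13, -2)) = Mul(-153, 11) = -1683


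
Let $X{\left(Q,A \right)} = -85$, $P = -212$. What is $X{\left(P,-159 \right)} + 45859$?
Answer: $45774$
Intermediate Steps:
$X{\left(P,-159 \right)} + 45859 = -85 + 45859 = 45774$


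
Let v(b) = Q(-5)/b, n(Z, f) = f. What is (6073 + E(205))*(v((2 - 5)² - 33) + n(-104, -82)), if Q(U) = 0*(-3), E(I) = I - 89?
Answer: -507498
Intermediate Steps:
E(I) = -89 + I
Q(U) = 0
v(b) = 0 (v(b) = 0/b = 0)
(6073 + E(205))*(v((2 - 5)² - 33) + n(-104, -82)) = (6073 + (-89 + 205))*(0 - 82) = (6073 + 116)*(-82) = 6189*(-82) = -507498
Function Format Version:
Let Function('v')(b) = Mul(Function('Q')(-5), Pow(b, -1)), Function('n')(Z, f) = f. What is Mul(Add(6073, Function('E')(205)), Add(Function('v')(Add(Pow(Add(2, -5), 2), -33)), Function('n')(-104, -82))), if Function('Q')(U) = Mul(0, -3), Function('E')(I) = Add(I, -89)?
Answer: -507498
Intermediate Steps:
Function('E')(I) = Add(-89, I)
Function('Q')(U) = 0
Function('v')(b) = 0 (Function('v')(b) = Mul(0, Pow(b, -1)) = 0)
Mul(Add(6073, Function('E')(205)), Add(Function('v')(Add(Pow(Add(2, -5), 2), -33)), Function('n')(-104, -82))) = Mul(Add(6073, Add(-89, 205)), Add(0, -82)) = Mul(Add(6073, 116), -82) = Mul(6189, -82) = -507498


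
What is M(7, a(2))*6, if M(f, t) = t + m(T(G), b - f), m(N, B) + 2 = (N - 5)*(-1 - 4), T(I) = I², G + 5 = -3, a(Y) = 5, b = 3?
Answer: -1752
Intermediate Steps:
G = -8 (G = -5 - 3 = -8)
m(N, B) = 23 - 5*N (m(N, B) = -2 + (N - 5)*(-1 - 4) = -2 + (-5 + N)*(-5) = -2 + (25 - 5*N) = 23 - 5*N)
M(f, t) = -297 + t (M(f, t) = t + (23 - 5*(-8)²) = t + (23 - 5*64) = t + (23 - 320) = t - 297 = -297 + t)
M(7, a(2))*6 = (-297 + 5)*6 = -292*6 = -1752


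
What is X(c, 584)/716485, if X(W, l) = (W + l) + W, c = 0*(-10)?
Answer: 584/716485 ≈ 0.00081509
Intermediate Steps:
c = 0
X(W, l) = l + 2*W
X(c, 584)/716485 = (584 + 2*0)/716485 = (584 + 0)*(1/716485) = 584*(1/716485) = 584/716485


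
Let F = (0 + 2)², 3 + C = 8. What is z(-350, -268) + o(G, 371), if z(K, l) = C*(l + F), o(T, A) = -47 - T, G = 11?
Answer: -1378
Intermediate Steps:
C = 5 (C = -3 + 8 = 5)
F = 4 (F = 2² = 4)
z(K, l) = 20 + 5*l (z(K, l) = 5*(l + 4) = 5*(4 + l) = 20 + 5*l)
z(-350, -268) + o(G, 371) = (20 + 5*(-268)) + (-47 - 1*11) = (20 - 1340) + (-47 - 11) = -1320 - 58 = -1378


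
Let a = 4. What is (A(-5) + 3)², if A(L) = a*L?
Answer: 289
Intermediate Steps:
A(L) = 4*L
(A(-5) + 3)² = (4*(-5) + 3)² = (-20 + 3)² = (-17)² = 289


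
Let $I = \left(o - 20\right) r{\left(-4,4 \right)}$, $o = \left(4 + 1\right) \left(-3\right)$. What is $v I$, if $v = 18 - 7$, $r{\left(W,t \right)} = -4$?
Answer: $1540$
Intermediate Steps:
$o = -15$ ($o = 5 \left(-3\right) = -15$)
$v = 11$ ($v = 18 - 7 = 11$)
$I = 140$ ($I = \left(-15 - 20\right) \left(-4\right) = \left(-35\right) \left(-4\right) = 140$)
$v I = 11 \cdot 140 = 1540$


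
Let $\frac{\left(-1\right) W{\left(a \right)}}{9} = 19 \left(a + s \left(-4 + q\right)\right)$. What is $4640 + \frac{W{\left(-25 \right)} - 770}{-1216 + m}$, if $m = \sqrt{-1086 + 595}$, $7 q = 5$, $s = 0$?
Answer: $\frac{6858980000}{1479147} - \frac{3505 i \sqrt{491}}{1479147} \approx 4637.1 - 0.052507 i$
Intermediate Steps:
$q = \frac{5}{7}$ ($q = \frac{1}{7} \cdot 5 = \frac{5}{7} \approx 0.71429$)
$m = i \sqrt{491}$ ($m = \sqrt{-491} = i \sqrt{491} \approx 22.159 i$)
$W{\left(a \right)} = - 171 a$ ($W{\left(a \right)} = - 9 \cdot 19 \left(a + 0 \left(-4 + \frac{5}{7}\right)\right) = - 9 \cdot 19 \left(a + 0 \left(- \frac{23}{7}\right)\right) = - 9 \cdot 19 \left(a + 0\right) = - 9 \cdot 19 a = - 171 a$)
$4640 + \frac{W{\left(-25 \right)} - 770}{-1216 + m} = 4640 + \frac{\left(-171\right) \left(-25\right) - 770}{-1216 + i \sqrt{491}} = 4640 + \frac{4275 - 770}{-1216 + i \sqrt{491}} = 4640 + \frac{3505}{-1216 + i \sqrt{491}}$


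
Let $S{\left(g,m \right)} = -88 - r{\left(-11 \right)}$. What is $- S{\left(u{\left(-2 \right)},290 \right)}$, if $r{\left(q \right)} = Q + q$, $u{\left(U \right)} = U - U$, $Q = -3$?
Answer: $74$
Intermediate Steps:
$u{\left(U \right)} = 0$
$r{\left(q \right)} = -3 + q$
$S{\left(g,m \right)} = -74$ ($S{\left(g,m \right)} = -88 - \left(-3 - 11\right) = -88 - -14 = -88 + 14 = -74$)
$- S{\left(u{\left(-2 \right)},290 \right)} = \left(-1\right) \left(-74\right) = 74$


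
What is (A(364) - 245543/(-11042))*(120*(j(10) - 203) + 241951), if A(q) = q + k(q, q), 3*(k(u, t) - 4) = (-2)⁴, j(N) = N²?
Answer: 3008484469379/33126 ≈ 9.0819e+7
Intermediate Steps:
k(u, t) = 28/3 (k(u, t) = 4 + (⅓)*(-2)⁴ = 4 + (⅓)*16 = 4 + 16/3 = 28/3)
A(q) = 28/3 + q (A(q) = q + 28/3 = 28/3 + q)
(A(364) - 245543/(-11042))*(120*(j(10) - 203) + 241951) = ((28/3 + 364) - 245543/(-11042))*(120*(10² - 203) + 241951) = (1120/3 - 245543*(-1/11042))*(120*(100 - 203) + 241951) = (1120/3 + 245543/11042)*(120*(-103) + 241951) = 13103669*(-12360 + 241951)/33126 = (13103669/33126)*229591 = 3008484469379/33126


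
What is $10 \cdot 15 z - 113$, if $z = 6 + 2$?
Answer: $1087$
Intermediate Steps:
$z = 8$
$10 \cdot 15 z - 113 = 10 \cdot 15 \cdot 8 - 113 = 10 \cdot 120 - 113 = 1200 - 113 = 1087$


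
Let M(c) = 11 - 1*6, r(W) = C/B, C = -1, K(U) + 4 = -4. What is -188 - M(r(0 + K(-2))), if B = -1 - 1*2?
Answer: -193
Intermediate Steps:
K(U) = -8 (K(U) = -4 - 4 = -8)
B = -3 (B = -1 - 2 = -3)
r(W) = 1/3 (r(W) = -1/(-3) = -1*(-1/3) = 1/3)
M(c) = 5 (M(c) = 11 - 6 = 5)
-188 - M(r(0 + K(-2))) = -188 - 1*5 = -188 - 5 = -193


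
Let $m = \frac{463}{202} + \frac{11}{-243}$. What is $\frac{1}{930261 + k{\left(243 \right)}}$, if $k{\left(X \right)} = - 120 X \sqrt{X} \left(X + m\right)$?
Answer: $- \frac{3163197487}{42255116485018555893} - \frac{72951401100 \sqrt{3}}{14085038828339518631} \approx -9.0458 \cdot 10^{-9}$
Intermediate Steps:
$m = \frac{110287}{49086}$ ($m = 463 \cdot \frac{1}{202} + 11 \left(- \frac{1}{243}\right) = \frac{463}{202} - \frac{11}{243} = \frac{110287}{49086} \approx 2.2468$)
$k{\left(X \right)} = - 120 X^{\frac{3}{2}} \left(\frac{110287}{49086} + X\right)$ ($k{\left(X \right)} = - 120 X \sqrt{X} \left(X + \frac{110287}{49086}\right) = - 120 X^{\frac{3}{2}} \left(\frac{110287}{49086} + X\right)$)
$\frac{1}{930261 + k{\left(243 \right)}} = \frac{1}{930261 + 243^{\frac{3}{2}} \left(- \frac{2205740}{8181} - 29160\right)} = \frac{1}{930261 + 2187 \sqrt{3} \left(- \frac{2205740}{8181} - 29160\right)} = \frac{1}{930261 + 2187 \sqrt{3} \left(- \frac{240763700}{8181}\right)} = \frac{1}{930261 - \frac{6500619900 \sqrt{3}}{101}}$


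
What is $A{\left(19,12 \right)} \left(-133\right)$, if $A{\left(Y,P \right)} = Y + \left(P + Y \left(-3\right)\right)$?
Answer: $3458$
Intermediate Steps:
$A{\left(Y,P \right)} = P - 2 Y$ ($A{\left(Y,P \right)} = Y + \left(P - 3 Y\right) = P - 2 Y$)
$A{\left(19,12 \right)} \left(-133\right) = \left(12 - 38\right) \left(-133\right) = \left(-26\right) \left(-133\right) = 3458$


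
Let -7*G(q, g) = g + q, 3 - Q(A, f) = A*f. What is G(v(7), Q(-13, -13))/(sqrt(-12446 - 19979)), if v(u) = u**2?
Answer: -117*I*sqrt(1297)/45395 ≈ -0.092821*I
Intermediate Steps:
Q(A, f) = 3 - A*f
G(q, g) = -g/7 - q/7 (G(q, g) = -(g + q)/7 = -g/7 - q/7)
G(v(7), Q(-13, -13))/(sqrt(-12446 - 19979)) = (-(3 - 1*(-13)*(-13))/7 - 1/7*7**2)/(sqrt(-12446 - 19979)) = (-(3 - 169)/7 - 1/7*49)/(sqrt(-32425)) = (-1/7*(-166) - 7)/((5*I*sqrt(1297))) = (166/7 - 7)*(-I*sqrt(1297)/6485) = 117*(-I*sqrt(1297)/6485)/7 = -117*I*sqrt(1297)/45395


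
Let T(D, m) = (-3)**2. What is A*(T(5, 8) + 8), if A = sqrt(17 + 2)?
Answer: 17*sqrt(19) ≈ 74.101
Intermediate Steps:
T(D, m) = 9
A = sqrt(19) ≈ 4.3589
A*(T(5, 8) + 8) = sqrt(19)*(9 + 8) = sqrt(19)*17 = 17*sqrt(19)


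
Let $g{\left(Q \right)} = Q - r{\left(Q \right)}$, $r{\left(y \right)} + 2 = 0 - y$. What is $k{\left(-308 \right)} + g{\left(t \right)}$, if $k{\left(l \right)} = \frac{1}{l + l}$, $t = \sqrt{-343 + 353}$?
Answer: $\frac{1231}{616} + 2 \sqrt{10} \approx 8.3229$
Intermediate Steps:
$t = \sqrt{10} \approx 3.1623$
$k{\left(l \right)} = \frac{1}{2 l}$
$r{\left(y \right)} = -2 - y$ ($r{\left(y \right)} = -2 + \left(0 - y\right) = -2 - y$)
$g{\left(Q \right)} = 2 + 2 Q$ ($g{\left(Q \right)} = Q - \left(-2 - Q\right) = Q + \left(2 + Q\right) = 2 + 2 Q$)
$k{\left(-308 \right)} + g{\left(t \right)} = \frac{1}{2 \left(-308\right)} + \left(2 + 2 \sqrt{10}\right) = \frac{1}{2} \left(- \frac{1}{308}\right) + \left(2 + 2 \sqrt{10}\right) = - \frac{1}{616} + \left(2 + 2 \sqrt{10}\right) = \frac{1231}{616} + 2 \sqrt{10}$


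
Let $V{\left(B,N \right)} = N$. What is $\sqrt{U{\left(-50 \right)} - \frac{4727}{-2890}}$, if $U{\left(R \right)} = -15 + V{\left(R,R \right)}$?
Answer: $\frac{3 i \sqrt{203470}}{170} \approx 7.9602 i$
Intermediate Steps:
$U{\left(R \right)} = -15 + R$
$\sqrt{U{\left(-50 \right)} - \frac{4727}{-2890}} = \sqrt{\left(-15 - 50\right) - \frac{4727}{-2890}} = \sqrt{-65 - - \frac{4727}{2890}} = \sqrt{-65 + \frac{4727}{2890}} = \sqrt{- \frac{183123}{2890}} = \frac{3 i \sqrt{203470}}{170}$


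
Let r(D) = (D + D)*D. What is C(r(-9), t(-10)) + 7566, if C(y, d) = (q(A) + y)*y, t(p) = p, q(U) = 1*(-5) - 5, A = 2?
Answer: 32190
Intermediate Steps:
q(U) = -10 (q(U) = -5 - 5 = -10)
r(D) = 2*D**2 (r(D) = (2*D)*D = 2*D**2)
C(y, d) = y*(-10 + y) (C(y, d) = (-10 + y)*y = y*(-10 + y))
C(r(-9), t(-10)) + 7566 = (2*(-9)**2)*(-10 + 2*(-9)**2) + 7566 = (2*81)*(-10 + 2*81) + 7566 = 162*(-10 + 162) + 7566 = 162*152 + 7566 = 24624 + 7566 = 32190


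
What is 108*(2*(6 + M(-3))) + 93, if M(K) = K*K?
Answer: 3333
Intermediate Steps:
M(K) = K**2
108*(2*(6 + M(-3))) + 93 = 108*(2*(6 + (-3)**2)) + 93 = 108*(2*(6 + 9)) + 93 = 108*(2*15) + 93 = 108*30 + 93 = 3240 + 93 = 3333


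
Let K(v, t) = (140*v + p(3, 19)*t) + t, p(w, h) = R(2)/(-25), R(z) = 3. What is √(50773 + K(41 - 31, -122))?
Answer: √1301641/5 ≈ 228.18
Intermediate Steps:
p(w, h) = -3/25 (p(w, h) = 3/(-25) = 3*(-1/25) = -3/25)
K(v, t) = 140*v + 22*t/25 (K(v, t) = (140*v - 3*t/25) + t = 140*v + 22*t/25)
√(50773 + K(41 - 31, -122)) = √(50773 + (140*(41 - 31) + (22/25)*(-122))) = √(50773 + (140*10 - 2684/25)) = √(50773 + (1400 - 2684/25)) = √(50773 + 32316/25) = √(1301641/25) = √1301641/5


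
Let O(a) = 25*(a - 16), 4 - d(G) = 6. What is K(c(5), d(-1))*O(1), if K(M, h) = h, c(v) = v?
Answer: 750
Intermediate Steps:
d(G) = -2 (d(G) = 4 - 1*6 = 4 - 6 = -2)
O(a) = -400 + 25*a (O(a) = 25*(-16 + a) = -400 + 25*a)
K(c(5), d(-1))*O(1) = -2*(-400 + 25*1) = -2*(-400 + 25) = -2*(-375) = 750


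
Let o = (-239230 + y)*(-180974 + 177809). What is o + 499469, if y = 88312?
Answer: 478154939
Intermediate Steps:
o = 477655470 (o = (-239230 + 88312)*(-180974 + 177809) = -150918*(-3165) = 477655470)
o + 499469 = 477655470 + 499469 = 478154939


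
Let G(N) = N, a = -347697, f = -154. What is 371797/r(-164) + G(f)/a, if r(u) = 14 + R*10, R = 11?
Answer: 18467531515/6159204 ≈ 2998.4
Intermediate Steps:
r(u) = 124 (r(u) = 14 + 11*10 = 14 + 110 = 124)
371797/r(-164) + G(f)/a = 371797/124 - 154/(-347697) = 371797*(1/124) - 154*(-1/347697) = 371797/124 + 22/49671 = 18467531515/6159204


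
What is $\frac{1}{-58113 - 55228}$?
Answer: $- \frac{1}{113341} \approx -8.8229 \cdot 10^{-6}$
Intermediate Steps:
$\frac{1}{-58113 - 55228} = \frac{1}{-113341} = - \frac{1}{113341}$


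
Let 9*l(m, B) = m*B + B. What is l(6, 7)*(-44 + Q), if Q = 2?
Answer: -686/3 ≈ -228.67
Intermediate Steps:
l(m, B) = B/9 + B*m/9 (l(m, B) = (m*B + B)/9 = (B*m + B)/9 = (B + B*m)/9 = B/9 + B*m/9)
l(6, 7)*(-44 + Q) = ((⅑)*7*(1 + 6))*(-44 + 2) = ((⅑)*7*7)*(-42) = (49/9)*(-42) = -686/3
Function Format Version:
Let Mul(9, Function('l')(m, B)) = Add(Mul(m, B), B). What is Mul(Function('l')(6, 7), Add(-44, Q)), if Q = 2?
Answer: Rational(-686, 3) ≈ -228.67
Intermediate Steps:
Function('l')(m, B) = Add(Mul(Rational(1, 9), B), Mul(Rational(1, 9), B, m)) (Function('l')(m, B) = Mul(Rational(1, 9), Add(Mul(m, B), B)) = Mul(Rational(1, 9), Add(Mul(B, m), B)) = Mul(Rational(1, 9), Add(B, Mul(B, m))) = Add(Mul(Rational(1, 9), B), Mul(Rational(1, 9), B, m)))
Mul(Function('l')(6, 7), Add(-44, Q)) = Mul(Mul(Rational(1, 9), 7, Add(1, 6)), Add(-44, 2)) = Mul(Mul(Rational(1, 9), 7, 7), -42) = Mul(Rational(49, 9), -42) = Rational(-686, 3)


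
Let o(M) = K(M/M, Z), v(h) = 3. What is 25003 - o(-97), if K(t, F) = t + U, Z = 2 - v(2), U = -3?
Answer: 25005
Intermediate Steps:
Z = -1 (Z = 2 - 1*3 = 2 - 3 = -1)
K(t, F) = -3 + t (K(t, F) = t - 3 = -3 + t)
o(M) = -2 (o(M) = -3 + M/M = -3 + 1 = -2)
25003 - o(-97) = 25003 - 1*(-2) = 25003 + 2 = 25005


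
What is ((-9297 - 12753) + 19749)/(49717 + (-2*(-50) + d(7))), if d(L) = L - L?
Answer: -2301/49817 ≈ -0.046189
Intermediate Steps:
d(L) = 0
((-9297 - 12753) + 19749)/(49717 + (-2*(-50) + d(7))) = ((-9297 - 12753) + 19749)/(49717 + (-2*(-50) + 0)) = (-22050 + 19749)/(49717 + (100 + 0)) = -2301/(49717 + 100) = -2301/49817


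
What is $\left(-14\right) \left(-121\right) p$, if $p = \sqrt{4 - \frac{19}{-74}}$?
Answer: $\frac{2541 \sqrt{2590}}{37} \approx 3495.0$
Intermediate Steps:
$p = \frac{3 \sqrt{2590}}{74}$ ($p = \sqrt{4 - - \frac{19}{74}} = \sqrt{4 + \frac{19}{74}} = \sqrt{\frac{315}{74}} = \frac{3 \sqrt{2590}}{74} \approx 2.0632$)
$\left(-14\right) \left(-121\right) p = \left(-14\right) \left(-121\right) \frac{3 \sqrt{2590}}{74} = 1694 \frac{3 \sqrt{2590}}{74} = \frac{2541 \sqrt{2590}}{37}$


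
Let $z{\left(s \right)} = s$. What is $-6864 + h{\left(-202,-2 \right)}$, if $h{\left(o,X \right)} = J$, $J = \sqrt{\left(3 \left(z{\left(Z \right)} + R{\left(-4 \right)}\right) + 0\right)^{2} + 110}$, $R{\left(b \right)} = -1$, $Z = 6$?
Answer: $-6864 + \sqrt{335} \approx -6845.7$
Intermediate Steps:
$J = \sqrt{335}$ ($J = \sqrt{\left(3 \left(6 - 1\right) + 0\right)^{2} + 110} = \sqrt{\left(3 \cdot 5 + 0\right)^{2} + 110} = \sqrt{\left(15 + 0\right)^{2} + 110} = \sqrt{15^{2} + 110} = \sqrt{225 + 110} = \sqrt{335} \approx 18.303$)
$h{\left(o,X \right)} = \sqrt{335}$
$-6864 + h{\left(-202,-2 \right)} = -6864 + \sqrt{335}$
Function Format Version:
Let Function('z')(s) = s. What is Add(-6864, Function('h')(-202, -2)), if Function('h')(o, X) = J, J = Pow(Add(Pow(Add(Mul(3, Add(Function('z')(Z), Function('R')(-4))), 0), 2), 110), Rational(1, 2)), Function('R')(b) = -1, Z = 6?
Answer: Add(-6864, Pow(335, Rational(1, 2))) ≈ -6845.7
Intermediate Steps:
J = Pow(335, Rational(1, 2)) (J = Pow(Add(Pow(Add(Mul(3, Add(6, -1)), 0), 2), 110), Rational(1, 2)) = Pow(Add(Pow(Add(Mul(3, 5), 0), 2), 110), Rational(1, 2)) = Pow(Add(Pow(Add(15, 0), 2), 110), Rational(1, 2)) = Pow(Add(Pow(15, 2), 110), Rational(1, 2)) = Pow(Add(225, 110), Rational(1, 2)) = Pow(335, Rational(1, 2)) ≈ 18.303)
Function('h')(o, X) = Pow(335, Rational(1, 2))
Add(-6864, Function('h')(-202, -2)) = Add(-6864, Pow(335, Rational(1, 2)))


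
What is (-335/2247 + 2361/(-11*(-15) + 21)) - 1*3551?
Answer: -492956395/139314 ≈ -3538.5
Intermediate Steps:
(-335/2247 + 2361/(-11*(-15) + 21)) - 1*3551 = (-335*1/2247 + 2361/(165 + 21)) - 3551 = (-335/2247 + 2361/186) - 3551 = (-335/2247 + 2361*(1/186)) - 3551 = (-335/2247 + 787/62) - 3551 = 1747619/139314 - 3551 = -492956395/139314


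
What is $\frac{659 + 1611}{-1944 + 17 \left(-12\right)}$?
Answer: $- \frac{1135}{1074} \approx -1.0568$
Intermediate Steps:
$\frac{659 + 1611}{-1944 + 17 \left(-12\right)} = \frac{2270}{-1944 - 204} = \frac{2270}{-2148} = 2270 \left(- \frac{1}{2148}\right) = - \frac{1135}{1074}$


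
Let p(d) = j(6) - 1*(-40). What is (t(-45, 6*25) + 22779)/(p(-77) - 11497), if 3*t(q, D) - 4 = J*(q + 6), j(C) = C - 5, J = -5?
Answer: -8567/4296 ≈ -1.9942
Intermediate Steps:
j(C) = -5 + C
t(q, D) = -26/3 - 5*q/3 (t(q, D) = 4/3 + (-5*(q + 6))/3 = 4/3 + (-5*(6 + q))/3 = 4/3 + (-30 - 5*q)/3 = 4/3 + (-10 - 5*q/3) = -26/3 - 5*q/3)
p(d) = 41 (p(d) = (-5 + 6) - 1*(-40) = 1 + 40 = 41)
(t(-45, 6*25) + 22779)/(p(-77) - 11497) = ((-26/3 - 5/3*(-45)) + 22779)/(41 - 11497) = ((-26/3 + 75) + 22779)/(-11456) = (199/3 + 22779)*(-1/11456) = (68536/3)*(-1/11456) = -8567/4296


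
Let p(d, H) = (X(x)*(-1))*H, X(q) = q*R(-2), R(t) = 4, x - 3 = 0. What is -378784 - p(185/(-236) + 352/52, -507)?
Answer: -384868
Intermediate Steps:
x = 3 (x = 3 + 0 = 3)
X(q) = 4*q (X(q) = q*4 = 4*q)
p(d, H) = -12*H (p(d, H) = ((4*3)*(-1))*H = (12*(-1))*H = -12*H)
-378784 - p(185/(-236) + 352/52, -507) = -378784 - (-12)*(-507) = -378784 - 1*6084 = -378784 - 6084 = -384868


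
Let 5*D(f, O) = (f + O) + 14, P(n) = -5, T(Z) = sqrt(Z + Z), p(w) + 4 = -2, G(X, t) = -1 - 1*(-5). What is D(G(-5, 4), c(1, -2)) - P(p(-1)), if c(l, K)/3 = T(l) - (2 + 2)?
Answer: 31/5 + 3*sqrt(2)/5 ≈ 7.0485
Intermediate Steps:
G(X, t) = 4 (G(X, t) = -1 + 5 = 4)
p(w) = -6 (p(w) = -4 - 2 = -6)
T(Z) = sqrt(2)*sqrt(Z) (T(Z) = sqrt(2*Z) = sqrt(2)*sqrt(Z))
c(l, K) = -12 + 3*sqrt(2)*sqrt(l) (c(l, K) = 3*(sqrt(2)*sqrt(l) - (2 + 2)) = 3*(sqrt(2)*sqrt(l) - 1*4) = 3*(sqrt(2)*sqrt(l) - 4) = 3*(-4 + sqrt(2)*sqrt(l)) = -12 + 3*sqrt(2)*sqrt(l))
D(f, O) = 14/5 + O/5 + f/5 (D(f, O) = ((f + O) + 14)/5 = ((O + f) + 14)/5 = (14 + O + f)/5 = 14/5 + O/5 + f/5)
D(G(-5, 4), c(1, -2)) - P(p(-1)) = (14/5 + (-12 + 3*sqrt(2)*sqrt(1))/5 + (1/5)*4) - 1*(-5) = (14/5 + (-12 + 3*sqrt(2)*1)/5 + 4/5) + 5 = (14/5 + (-12 + 3*sqrt(2))/5 + 4/5) + 5 = (14/5 + (-12/5 + 3*sqrt(2)/5) + 4/5) + 5 = (6/5 + 3*sqrt(2)/5) + 5 = 31/5 + 3*sqrt(2)/5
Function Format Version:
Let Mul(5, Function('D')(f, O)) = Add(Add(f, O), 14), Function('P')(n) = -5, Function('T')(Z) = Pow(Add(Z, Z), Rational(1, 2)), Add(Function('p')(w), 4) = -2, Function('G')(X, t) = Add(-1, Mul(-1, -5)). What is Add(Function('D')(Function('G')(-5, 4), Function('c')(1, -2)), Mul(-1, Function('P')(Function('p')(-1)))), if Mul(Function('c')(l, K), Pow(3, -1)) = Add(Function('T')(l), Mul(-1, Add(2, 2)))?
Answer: Add(Rational(31, 5), Mul(Rational(3, 5), Pow(2, Rational(1, 2)))) ≈ 7.0485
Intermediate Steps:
Function('G')(X, t) = 4 (Function('G')(X, t) = Add(-1, 5) = 4)
Function('p')(w) = -6 (Function('p')(w) = Add(-4, -2) = -6)
Function('T')(Z) = Mul(Pow(2, Rational(1, 2)), Pow(Z, Rational(1, 2))) (Function('T')(Z) = Pow(Mul(2, Z), Rational(1, 2)) = Mul(Pow(2, Rational(1, 2)), Pow(Z, Rational(1, 2))))
Function('c')(l, K) = Add(-12, Mul(3, Pow(2, Rational(1, 2)), Pow(l, Rational(1, 2)))) (Function('c')(l, K) = Mul(3, Add(Mul(Pow(2, Rational(1, 2)), Pow(l, Rational(1, 2))), Mul(-1, Add(2, 2)))) = Mul(3, Add(Mul(Pow(2, Rational(1, 2)), Pow(l, Rational(1, 2))), Mul(-1, 4))) = Mul(3, Add(Mul(Pow(2, Rational(1, 2)), Pow(l, Rational(1, 2))), -4)) = Mul(3, Add(-4, Mul(Pow(2, Rational(1, 2)), Pow(l, Rational(1, 2))))) = Add(-12, Mul(3, Pow(2, Rational(1, 2)), Pow(l, Rational(1, 2)))))
Function('D')(f, O) = Add(Rational(14, 5), Mul(Rational(1, 5), O), Mul(Rational(1, 5), f)) (Function('D')(f, O) = Mul(Rational(1, 5), Add(Add(f, O), 14)) = Mul(Rational(1, 5), Add(Add(O, f), 14)) = Mul(Rational(1, 5), Add(14, O, f)) = Add(Rational(14, 5), Mul(Rational(1, 5), O), Mul(Rational(1, 5), f)))
Add(Function('D')(Function('G')(-5, 4), Function('c')(1, -2)), Mul(-1, Function('P')(Function('p')(-1)))) = Add(Add(Rational(14, 5), Mul(Rational(1, 5), Add(-12, Mul(3, Pow(2, Rational(1, 2)), Pow(1, Rational(1, 2))))), Mul(Rational(1, 5), 4)), Mul(-1, -5)) = Add(Add(Rational(14, 5), Mul(Rational(1, 5), Add(-12, Mul(3, Pow(2, Rational(1, 2)), 1))), Rational(4, 5)), 5) = Add(Add(Rational(14, 5), Mul(Rational(1, 5), Add(-12, Mul(3, Pow(2, Rational(1, 2))))), Rational(4, 5)), 5) = Add(Add(Rational(14, 5), Add(Rational(-12, 5), Mul(Rational(3, 5), Pow(2, Rational(1, 2)))), Rational(4, 5)), 5) = Add(Add(Rational(6, 5), Mul(Rational(3, 5), Pow(2, Rational(1, 2)))), 5) = Add(Rational(31, 5), Mul(Rational(3, 5), Pow(2, Rational(1, 2))))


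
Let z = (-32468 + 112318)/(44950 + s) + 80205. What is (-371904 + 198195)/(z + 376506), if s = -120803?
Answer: -13176348777/34642819633 ≈ -0.38035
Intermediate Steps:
z = 6083710015/75853 (z = (-32468 + 112318)/(44950 - 120803) + 80205 = 79850/(-75853) + 80205 = 79850*(-1/75853) + 80205 = -79850/75853 + 80205 = 6083710015/75853 ≈ 80204.)
(-371904 + 198195)/(z + 376506) = (-371904 + 198195)/(6083710015/75853 + 376506) = -173709/34642819633/75853 = -173709*75853/34642819633 = -13176348777/34642819633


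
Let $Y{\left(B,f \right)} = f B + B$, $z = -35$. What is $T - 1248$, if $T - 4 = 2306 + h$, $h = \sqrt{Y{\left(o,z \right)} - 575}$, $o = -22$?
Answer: $1062 + \sqrt{173} \approx 1075.2$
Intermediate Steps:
$Y{\left(B,f \right)} = B + B f$ ($Y{\left(B,f \right)} = B f + B = B + B f$)
$h = \sqrt{173}$ ($h = \sqrt{- 22 \left(1 - 35\right) - 575} = \sqrt{\left(-22\right) \left(-34\right) - 575} = \sqrt{748 - 575} = \sqrt{173} \approx 13.153$)
$T = 2310 + \sqrt{173}$ ($T = 4 + \left(2306 + \sqrt{173}\right) = 2310 + \sqrt{173} \approx 2323.2$)
$T - 1248 = \left(2310 + \sqrt{173}\right) - 1248 = 1062 + \sqrt{173}$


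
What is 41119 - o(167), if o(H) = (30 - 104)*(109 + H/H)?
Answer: 49259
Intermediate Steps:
o(H) = -8140 (o(H) = -74*(109 + 1) = -74*110 = -8140)
41119 - o(167) = 41119 - 1*(-8140) = 41119 + 8140 = 49259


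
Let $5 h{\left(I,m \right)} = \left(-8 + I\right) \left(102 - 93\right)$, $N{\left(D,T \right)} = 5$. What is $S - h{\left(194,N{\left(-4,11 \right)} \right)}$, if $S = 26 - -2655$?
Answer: $\frac{11731}{5} \approx 2346.2$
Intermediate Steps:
$S = 2681$ ($S = 26 + 2655 = 2681$)
$h{\left(I,m \right)} = - \frac{72}{5} + \frac{9 I}{5}$ ($h{\left(I,m \right)} = \frac{\left(-8 + I\right) \left(102 - 93\right)}{5} = \frac{\left(-8 + I\right) 9}{5} = \frac{-72 + 9 I}{5} = - \frac{72}{5} + \frac{9 I}{5}$)
$S - h{\left(194,N{\left(-4,11 \right)} \right)} = 2681 - \left(- \frac{72}{5} + \frac{9}{5} \cdot 194\right) = 2681 - \left(- \frac{72}{5} + \frac{1746}{5}\right) = 2681 - \frac{1674}{5} = \frac{11731}{5}$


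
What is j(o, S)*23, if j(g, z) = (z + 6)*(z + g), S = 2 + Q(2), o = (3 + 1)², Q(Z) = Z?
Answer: 4600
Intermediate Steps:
o = 16 (o = 4² = 16)
S = 4 (S = 2 + 2 = 4)
j(g, z) = (6 + z)*(g + z)
j(o, S)*23 = (4² + 6*16 + 6*4 + 16*4)*23 = (16 + 96 + 24 + 64)*23 = 200*23 = 4600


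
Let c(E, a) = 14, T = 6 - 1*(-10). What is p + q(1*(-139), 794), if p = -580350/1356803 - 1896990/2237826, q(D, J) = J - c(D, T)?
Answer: 394072146595795/506048171713 ≈ 778.72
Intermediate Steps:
T = 16 (T = 6 + 10 = 16)
q(D, J) = -14 + J (q(D, J) = J - 1*14 = J - 14 = -14 + J)
p = -645427340345/506048171713 (p = -580350*1/1356803 - 1896990*1/2237826 = -580350/1356803 - 316165/372971 = -645427340345/506048171713 ≈ -1.2754)
p + q(1*(-139), 794) = -645427340345/506048171713 + (-14 + 794) = -645427340345/506048171713 + 780 = 394072146595795/506048171713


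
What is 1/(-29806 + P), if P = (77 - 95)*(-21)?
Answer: -1/29428 ≈ -3.3981e-5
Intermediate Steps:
P = 378 (P = -18*(-21) = 378)
1/(-29806 + P) = 1/(-29806 + 378) = 1/(-29428) = -1/29428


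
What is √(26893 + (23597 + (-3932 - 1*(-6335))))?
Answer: 9*√653 ≈ 229.98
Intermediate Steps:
√(26893 + (23597 + (-3932 - 1*(-6335)))) = √(26893 + (23597 + (-3932 + 6335))) = √(26893 + (23597 + 2403)) = √(26893 + 26000) = √52893 = 9*√653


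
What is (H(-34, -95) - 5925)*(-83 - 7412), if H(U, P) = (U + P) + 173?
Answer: 44078095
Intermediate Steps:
H(U, P) = 173 + P + U (H(U, P) = (P + U) + 173 = 173 + P + U)
(H(-34, -95) - 5925)*(-83 - 7412) = ((173 - 95 - 34) - 5925)*(-83 - 7412) = (44 - 5925)*(-7495) = -5881*(-7495) = 44078095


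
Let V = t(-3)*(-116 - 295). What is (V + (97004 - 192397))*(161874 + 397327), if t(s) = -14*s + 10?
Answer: -65295104765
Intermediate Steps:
t(s) = 10 - 14*s
V = -21372 (V = (10 - 14*(-3))*(-116 - 295) = (10 + 42)*(-411) = 52*(-411) = -21372)
(V + (97004 - 192397))*(161874 + 397327) = (-21372 + (97004 - 192397))*(161874 + 397327) = (-21372 - 95393)*559201 = -116765*559201 = -65295104765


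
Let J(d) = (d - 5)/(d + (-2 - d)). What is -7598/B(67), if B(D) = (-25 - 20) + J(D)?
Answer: 3799/38 ≈ 99.974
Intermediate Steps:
J(d) = 5/2 - d/2 (J(d) = (-5 + d)/(-2) = (-5 + d)*(-½) = 5/2 - d/2)
B(D) = -85/2 - D/2 (B(D) = (-25 - 20) + (5/2 - D/2) = -45 + (5/2 - D/2) = -85/2 - D/2)
-7598/B(67) = -7598/(-85/2 - ½*67) = -7598/(-85/2 - 67/2) = -7598/(-76) = -7598*(-1/76) = 3799/38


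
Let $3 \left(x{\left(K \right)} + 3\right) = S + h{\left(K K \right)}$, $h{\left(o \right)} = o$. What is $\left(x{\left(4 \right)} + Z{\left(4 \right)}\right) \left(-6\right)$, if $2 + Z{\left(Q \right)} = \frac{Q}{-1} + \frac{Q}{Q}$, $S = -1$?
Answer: $18$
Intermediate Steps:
$Z{\left(Q \right)} = -1 - Q$ ($Z{\left(Q \right)} = -2 + \left(\frac{Q}{-1} + \frac{Q}{Q}\right) = -2 + \left(Q \left(-1\right) + 1\right) = -2 - \left(-1 + Q\right) = -1 - Q$)
$x{\left(K \right)} = - \frac{10}{3} + \frac{K^{2}}{3}$ ($x{\left(K \right)} = -3 + \frac{-1 + K K}{3} = -3 + \frac{-1 + K^{2}}{3} = -3 + \left(- \frac{1}{3} + \frac{K^{2}}{3}\right) = - \frac{10}{3} + \frac{K^{2}}{3}$)
$\left(x{\left(4 \right)} + Z{\left(4 \right)}\right) \left(-6\right) = \left(\left(- \frac{10}{3} + \frac{4^{2}}{3}\right) - 5\right) \left(-6\right) = \left(\left(- \frac{10}{3} + \frac{1}{3} \cdot 16\right) - 5\right) \left(-6\right) = \left(\left(- \frac{10}{3} + \frac{16}{3}\right) - 5\right) \left(-6\right) = \left(2 - 5\right) \left(-6\right) = \left(-3\right) \left(-6\right) = 18$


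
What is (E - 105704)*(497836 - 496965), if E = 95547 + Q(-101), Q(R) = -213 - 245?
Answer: -9245665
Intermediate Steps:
Q(R) = -458
E = 95089 (E = 95547 - 458 = 95089)
(E - 105704)*(497836 - 496965) = (95089 - 105704)*(497836 - 496965) = -10615*871 = -9245665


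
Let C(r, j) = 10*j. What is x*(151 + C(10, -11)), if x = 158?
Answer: 6478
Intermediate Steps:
x*(151 + C(10, -11)) = 158*(151 + 10*(-11)) = 158*(151 - 110) = 158*41 = 6478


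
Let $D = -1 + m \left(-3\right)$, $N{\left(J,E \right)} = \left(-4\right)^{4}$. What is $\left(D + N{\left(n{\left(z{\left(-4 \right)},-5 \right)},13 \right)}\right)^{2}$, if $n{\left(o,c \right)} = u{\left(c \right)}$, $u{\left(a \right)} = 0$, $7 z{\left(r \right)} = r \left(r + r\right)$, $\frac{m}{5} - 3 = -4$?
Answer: $72900$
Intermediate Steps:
$m = -5$ ($m = 15 + 5 \left(-4\right) = 15 - 20 = -5$)
$z{\left(r \right)} = \frac{2 r^{2}}{7}$ ($z{\left(r \right)} = \frac{r \left(r + r\right)}{7} = \frac{r 2 r}{7} = \frac{2 r^{2}}{7}$)
$n{\left(o,c \right)} = 0$
$N{\left(J,E \right)} = 256$
$D = 14$ ($D = -1 - -15 = -1 + 15 = 14$)
$\left(D + N{\left(n{\left(z{\left(-4 \right)},-5 \right)},13 \right)}\right)^{2} = \left(14 + 256\right)^{2} = 270^{2} = 72900$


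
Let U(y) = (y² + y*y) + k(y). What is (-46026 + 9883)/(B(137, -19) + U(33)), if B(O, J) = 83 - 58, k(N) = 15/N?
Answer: -397573/24238 ≈ -16.403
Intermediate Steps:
U(y) = 2*y² + 15/y (U(y) = (y² + y*y) + 15/y = (y² + y²) + 15/y = 2*y² + 15/y)
B(O, J) = 25
(-46026 + 9883)/(B(137, -19) + U(33)) = (-46026 + 9883)/(25 + (15 + 2*33³)/33) = -36143/(25 + (15 + 2*35937)/33) = -36143/(25 + (15 + 71874)/33) = -36143/(25 + (1/33)*71889) = -36143/(25 + 23963/11) = -36143/24238/11 = -36143*11/24238 = -397573/24238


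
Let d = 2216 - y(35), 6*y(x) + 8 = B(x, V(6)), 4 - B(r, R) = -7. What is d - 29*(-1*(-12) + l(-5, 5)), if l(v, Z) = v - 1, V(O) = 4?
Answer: 4083/2 ≈ 2041.5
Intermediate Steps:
l(v, Z) = -1 + v
B(r, R) = 11 (B(r, R) = 4 - 1*(-7) = 4 + 7 = 11)
y(x) = ½ (y(x) = -4/3 + (⅙)*11 = -4/3 + 11/6 = ½)
d = 4431/2 (d = 2216 - 1*½ = 2216 - ½ = 4431/2 ≈ 2215.5)
d - 29*(-1*(-12) + l(-5, 5)) = 4431/2 - 29*(-1*(-12) + (-1 - 5)) = 4431/2 - 29*(12 - 6) = 4431/2 - 29*6 = 4431/2 - 1*174 = 4431/2 - 174 = 4083/2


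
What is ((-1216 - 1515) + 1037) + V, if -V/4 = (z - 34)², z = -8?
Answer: -8750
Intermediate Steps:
V = -7056 (V = -4*(-8 - 34)² = -4*(-42)² = -4*1764 = -7056)
((-1216 - 1515) + 1037) + V = ((-1216 - 1515) + 1037) - 7056 = (-2731 + 1037) - 7056 = -1694 - 7056 = -8750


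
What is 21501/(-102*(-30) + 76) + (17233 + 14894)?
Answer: 100771773/3136 ≈ 32134.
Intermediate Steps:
21501/(-102*(-30) + 76) + (17233 + 14894) = 21501/(3060 + 76) + 32127 = 21501/3136 + 32127 = 100771773/3136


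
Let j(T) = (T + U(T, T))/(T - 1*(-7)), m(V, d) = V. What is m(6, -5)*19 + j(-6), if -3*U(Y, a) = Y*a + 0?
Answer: 96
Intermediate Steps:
U(Y, a) = -Y*a/3 (U(Y, a) = -(Y*a + 0)/3 = -Y*a/3)
j(T) = (T - T²/3)/(7 + T) (j(T) = (T - T*T/3)/(T - 1*(-7)) = (T - T²/3)/(T + 7) = (T - T²/3)/(7 + T))
m(6, -5)*19 + j(-6) = 6*19 + (⅓)*(-6)*(3 - 1*(-6))/(7 - 6) = 114 + (⅓)*(-6)*(3 + 6)/1 = 114 + (⅓)*(-6)*1*9 = 114 - 18 = 96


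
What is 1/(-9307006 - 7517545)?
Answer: -1/16824551 ≈ -5.9437e-8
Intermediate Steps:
1/(-9307006 - 7517545) = 1/(-16824551) = -1/16824551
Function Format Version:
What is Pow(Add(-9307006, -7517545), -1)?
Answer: Rational(-1, 16824551) ≈ -5.9437e-8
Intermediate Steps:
Pow(Add(-9307006, -7517545), -1) = Pow(-16824551, -1) = Rational(-1, 16824551)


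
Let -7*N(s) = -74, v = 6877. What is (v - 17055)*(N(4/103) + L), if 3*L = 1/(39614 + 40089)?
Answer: -25727182142/239109 ≈ -1.0760e+5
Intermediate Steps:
L = 1/239109 (L = 1/(3*(39614 + 40089)) = (⅓)/79703 = (⅓)*(1/79703) = 1/239109 ≈ 4.1822e-6)
N(s) = 74/7 (N(s) = -⅐*(-74) = 74/7)
(v - 17055)*(N(4/103) + L) = (6877 - 17055)*(74/7 + 1/239109) = -10178*17694073/1673763 = -25727182142/239109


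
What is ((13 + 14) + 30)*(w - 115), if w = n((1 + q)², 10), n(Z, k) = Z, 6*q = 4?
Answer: -19190/3 ≈ -6396.7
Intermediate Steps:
q = ⅔ (q = (⅙)*4 = ⅔ ≈ 0.66667)
w = 25/9 (w = (1 + ⅔)² = (5/3)² = 25/9 ≈ 2.7778)
((13 + 14) + 30)*(w - 115) = ((13 + 14) + 30)*(25/9 - 115) = (27 + 30)*(-1010/9) = 57*(-1010/9) = -19190/3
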